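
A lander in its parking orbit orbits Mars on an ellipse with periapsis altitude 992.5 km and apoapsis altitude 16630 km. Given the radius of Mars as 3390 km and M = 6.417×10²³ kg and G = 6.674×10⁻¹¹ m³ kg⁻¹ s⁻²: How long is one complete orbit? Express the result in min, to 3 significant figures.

μ = GM = 6.674×10⁻¹¹ × 6.417×10²³ = 4.283×10¹³ m³/s².
r_p = 3390 + 992.5 = 4382.5 km = 4.3825×10⁶ m.
r_a = 3390 + 16630 = 20020 km = 2.0020×10⁷ m.
Semi-major axis a = (r_p + r_a)/2 = (4382.5 + 20020)/2 = 12201 km = 1.220×10⁷ m.
By Kepler's third law T = 2π√(a³/μ) = 2π × 6.512×10³ = 4.092×10⁴ s.
= 682.0 min.

T ≈ 682 min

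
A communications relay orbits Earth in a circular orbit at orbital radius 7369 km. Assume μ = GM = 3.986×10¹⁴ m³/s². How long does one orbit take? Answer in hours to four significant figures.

r = 7369 km = 7.369×10⁶ m.
Kepler's third law: T = 2π√(r³/μ) = 2π√((7.369×10⁶)³ / 3.986×10¹⁴).
r³/μ = 1.004×10⁶ s², so T = 2π × 1.002×10³ = 6.295×10³ s.
Converting: 6.295×10³ s ÷ 3600 = 1.749 hours.

T ≈ 1.749 hours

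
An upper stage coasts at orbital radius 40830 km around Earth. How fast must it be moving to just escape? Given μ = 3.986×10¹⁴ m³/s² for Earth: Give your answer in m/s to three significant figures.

r = 40830 km = 4.083×10⁷ m.
Escape speed v_esc = √(2μ/r) = √(2 × 3.986×10¹⁴ / 4.083×10⁷) = √(1.952×10⁷) = 4419 m/s.

v_esc ≈ 4420 m/s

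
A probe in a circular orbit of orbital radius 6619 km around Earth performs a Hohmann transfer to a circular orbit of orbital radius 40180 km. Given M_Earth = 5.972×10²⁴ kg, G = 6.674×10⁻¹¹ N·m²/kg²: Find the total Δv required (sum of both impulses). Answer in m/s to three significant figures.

μ = GM = 6.674×10⁻¹¹ × 5.972×10²⁴ = 3.986×10¹⁴ m³/s².
r₁ = 6619 km = 6.619×10⁶ m.
r₂ = 40180 km = 4.018×10⁷ m.
Transfer ellipse a_t = (r₁ + r₂)/2 = 2.340×10⁷ m.
At r₁: circular v_c1 = √(μ/r₁) = 7760 m/s; transfer-perigee v_p = √[μ(2/r₁ − 1/a_t)] = 10170 m/s.
Δv₁ = v_p − v_c1 = 2409 m/s.
At r₂: circular v_c2 = √(μ/r₂) = 3150 m/s; transfer-apogee v_a = √[μ(2/r₂ − 1/a_t)] = 1675 m/s.
Δv₂ = v_c2 − v_a = 1474 m/s.
Total Δv = Δv₁ + Δv₂ = 3883 m/s.

Δv_total ≈ 3880 m/s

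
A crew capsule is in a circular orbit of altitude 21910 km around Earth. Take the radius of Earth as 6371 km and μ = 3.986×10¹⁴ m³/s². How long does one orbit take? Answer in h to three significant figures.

T ≈ 13.1 h

r = 6371 + 21910 = 28281 km = 2.8281×10⁷ m.
Kepler's third law: T = 2π√(r³/μ) = 2π√((2.828×10⁷)³ / 3.986×10¹⁴).
r³/μ = 5.675×10⁷ s², so T = 2π × 7.533×10³ = 4.733×10⁴ s.
Converting: 4.733×10⁴ s ÷ 3600 = 13.15 h.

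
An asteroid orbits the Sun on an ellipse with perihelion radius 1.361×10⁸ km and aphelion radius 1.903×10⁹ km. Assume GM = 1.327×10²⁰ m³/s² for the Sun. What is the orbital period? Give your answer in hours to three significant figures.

T ≈ 156000 hours

Semi-major axis a = (r_p + r_a)/2 = (1.3610×10⁸ + 1.9030×10⁹)/2 = 1.0196×10⁹ km = 1.020×10¹² m.
By Kepler's third law T = 2π√(a³/μ) = 2π × 8.937×10⁷ = 5.615×10⁸ s.
= 1.560×10⁵ hours.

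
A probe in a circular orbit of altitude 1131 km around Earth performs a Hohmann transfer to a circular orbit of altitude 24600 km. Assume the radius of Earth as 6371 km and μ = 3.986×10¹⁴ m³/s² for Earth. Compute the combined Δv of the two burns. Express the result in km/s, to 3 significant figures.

r₁ = 6371 + 1131 = 7502.0 km = 7.5020×10⁶ m.
r₂ = 6371 + 24600 = 30971 km = 3.0971×10⁷ m.
Transfer ellipse a_t = (r₁ + r₂)/2 = 1.924×10⁷ m.
At r₁: circular v_c1 = √(μ/r₁) = 7289 m/s; transfer-perigee v_p = √[μ(2/r₁ − 1/a_t)] = 9249 m/s.
Δv₁ = v_p − v_c1 = 1960 m/s.
At r₂: circular v_c2 = √(μ/r₂) = 3587 m/s; transfer-apogee v_a = √[μ(2/r₂ − 1/a_t)] = 2240 m/s.
Δv₂ = v_c2 − v_a = 1347 m/s.
Total Δv = Δv₁ + Δv₂ = 3307 m/s = 3.307 km/s.

Δv_total ≈ 3.31 km/s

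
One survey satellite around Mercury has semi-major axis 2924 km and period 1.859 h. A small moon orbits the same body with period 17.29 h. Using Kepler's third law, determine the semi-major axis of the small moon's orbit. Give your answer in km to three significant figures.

Kepler's third law: a³ ∝ T², so a₂ = a₁ (T₂/T₁)^(2/3).
T₂/T₁ = 9.301, (T₂/T₁)^(2/3) = 4.423.
a₂ = 2924 × 4.423 = 12930 km.

a₂ ≈ 12900 km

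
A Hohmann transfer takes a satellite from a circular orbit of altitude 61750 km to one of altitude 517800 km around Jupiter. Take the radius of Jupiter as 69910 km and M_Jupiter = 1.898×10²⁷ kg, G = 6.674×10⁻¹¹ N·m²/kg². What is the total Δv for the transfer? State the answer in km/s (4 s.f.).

μ = GM = 6.674×10⁻¹¹ × 1.898×10²⁷ = 1.267×10¹⁷ m³/s².
r₁ = 69910 + 61750 = 131660 km = 1.3166×10⁸ m.
r₂ = 69910 + 517800 = 587710 km = 5.8771×10⁸ m.
Transfer ellipse a_t = (r₁ + r₂)/2 = 3.597×10⁸ m.
At r₁: circular v_c1 = √(μ/r₁) = 31020 m/s; transfer-perijove v_p = √[μ(2/r₁ − 1/a_t)] = 39650 m/s.
Δv₁ = v_p − v_c1 = 8631 m/s.
At r₂: circular v_c2 = √(μ/r₂) = 14680 m/s; transfer-apojove v_a = √[μ(2/r₂ − 1/a_t)] = 8882 m/s.
Δv₂ = v_c2 − v_a = 5799 m/s.
Total Δv = Δv₁ + Δv₂ = 14430 m/s = 14.43 km/s.

Δv_total ≈ 14.43 km/s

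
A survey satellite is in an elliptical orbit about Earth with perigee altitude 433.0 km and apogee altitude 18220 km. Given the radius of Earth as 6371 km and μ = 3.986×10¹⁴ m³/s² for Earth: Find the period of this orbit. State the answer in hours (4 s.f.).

T ≈ 5.437 hours

r_p = 6371 + 433.0 = 6804.0 km = 6.8040×10⁶ m.
r_a = 6371 + 18220 = 24591 km = 2.4591×10⁷ m.
Semi-major axis a = (r_p + r_a)/2 = (6804.0 + 24591)/2 = 15698 km = 1.570×10⁷ m.
By Kepler's third law T = 2π√(a³/μ) = 2π × 3.115×10³ = 1.957×10⁴ s.
= 5.437 hours.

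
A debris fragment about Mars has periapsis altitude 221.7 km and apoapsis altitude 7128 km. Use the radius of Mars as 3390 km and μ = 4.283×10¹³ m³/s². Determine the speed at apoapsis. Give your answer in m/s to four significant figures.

v ≈ 1443 m/s

r_p = 3390 + 221.7 = 3611.7 km = 3.6117×10⁶ m.
r_a = 3390 + 7128 = 10518 km = 1.0518×10⁷ m.
Semi-major axis a = (r_p + r_a)/2 = 7064.9 km = 7.065×10⁶ m.
Vis-viva: v² = μ(2/r − 1/a) = 4.283×10¹³ × (1.902×10⁻⁷ − 1.415×10⁻⁷) = 2.082×10⁶ m²/s².
v = 1443 m/s.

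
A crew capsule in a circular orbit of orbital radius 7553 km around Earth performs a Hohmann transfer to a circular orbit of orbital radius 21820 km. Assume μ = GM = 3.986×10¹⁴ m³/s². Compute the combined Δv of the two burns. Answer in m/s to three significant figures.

Δv_total ≈ 2800 m/s

r₁ = 7553 km = 7.553×10⁶ m.
r₂ = 21820 km = 2.182×10⁷ m.
Transfer ellipse a_t = (r₁ + r₂)/2 = 1.469×10⁷ m.
At r₁: circular v_c1 = √(μ/r₁) = 7265 m/s; transfer-perigee v_p = √[μ(2/r₁ − 1/a_t)] = 8855 m/s.
Δv₁ = v_p − v_c1 = 1590 m/s.
At r₂: circular v_c2 = √(μ/r₂) = 4274 m/s; transfer-apogee v_a = √[μ(2/r₂ − 1/a_t)] = 3065 m/s.
Δv₂ = v_c2 − v_a = 1209 m/s.
Total Δv = Δv₁ + Δv₂ = 2799 m/s.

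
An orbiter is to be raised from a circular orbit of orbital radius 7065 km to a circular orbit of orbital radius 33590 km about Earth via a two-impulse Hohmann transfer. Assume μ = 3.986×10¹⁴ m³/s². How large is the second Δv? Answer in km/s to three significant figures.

Δv ≈ 1.41 km/s

r₁ = 7065 km = 7.065×10⁶ m.
r₂ = 33590 km = 3.359×10⁷ m.
Transfer ellipse a_t = (r₁ + r₂)/2 = 2.033×10⁷ m.
At r₁: circular v_c1 = √(μ/r₁) = 7511 m/s; transfer-perigee v_p = √[μ(2/r₁ − 1/a_t)] = 9656 m/s.
At r₂: circular v_c2 = √(μ/r₂) = 3445 m/s; transfer-apogee v_a = √[μ(2/r₂ − 1/a_t)] = 2031 m/s.
Δv₂ = v_c2 − v_a = 1414 m/s.
= 1.414 km/s.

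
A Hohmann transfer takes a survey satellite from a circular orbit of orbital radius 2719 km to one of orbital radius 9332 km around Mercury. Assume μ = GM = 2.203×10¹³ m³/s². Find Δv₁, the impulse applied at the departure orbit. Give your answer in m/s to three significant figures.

Δv ≈ 696 m/s

r₁ = 2719 km = 2.719×10⁶ m.
r₂ = 9332 km = 9.332×10⁶ m.
Transfer ellipse a_t = (r₁ + r₂)/2 = 6.026×10⁶ m.
At r₁: circular v_c1 = √(μ/r₁) = 2846 m/s; transfer-periherm v_p = √[μ(2/r₁ − 1/a_t)] = 3542 m/s.
Δv₁ = v_p − v_c1 = 695.9 m/s.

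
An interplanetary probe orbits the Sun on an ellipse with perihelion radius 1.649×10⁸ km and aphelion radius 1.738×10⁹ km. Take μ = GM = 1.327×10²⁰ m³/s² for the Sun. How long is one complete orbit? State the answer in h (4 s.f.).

T ≈ 140600 h

Semi-major axis a = (r_p + r_a)/2 = (1.6490×10⁸ + 1.7380×10⁹)/2 = 9.5145×10⁸ km = 9.514×10¹¹ m.
By Kepler's third law T = 2π√(a³/μ) = 2π × 8.056×10⁷ = 5.062×10⁸ s.
= 1.406×10⁵ h.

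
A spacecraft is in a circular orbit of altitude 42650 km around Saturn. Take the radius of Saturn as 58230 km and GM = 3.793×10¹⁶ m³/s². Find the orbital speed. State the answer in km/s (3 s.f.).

v ≈ 19.4 km/s

r = 58230 + 42650 = 100880 km = 1.0088×10⁸ m.
For a circular orbit v = √(μ/r) = √(3.793×10¹⁶ / 1.009×10⁸) = √(3.760×10⁸) = 19390 m/s.
That is 19.39 km/s.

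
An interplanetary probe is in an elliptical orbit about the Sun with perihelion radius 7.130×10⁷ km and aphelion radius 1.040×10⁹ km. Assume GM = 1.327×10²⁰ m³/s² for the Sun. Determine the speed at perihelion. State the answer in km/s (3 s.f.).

v ≈ 59.0 km/s

Semi-major axis a = (r_p + r_a)/2 = 5.5565×10⁸ km = 5.556×10¹¹ m.
Vis-viva: v² = μ(2/r − 1/a) = 1.327×10²⁰ × (2.805×10⁻¹¹ − 1.800×10⁻¹²) = 3.483×10⁹ m²/s².
v = 59020 m/s = 59.02 km/s.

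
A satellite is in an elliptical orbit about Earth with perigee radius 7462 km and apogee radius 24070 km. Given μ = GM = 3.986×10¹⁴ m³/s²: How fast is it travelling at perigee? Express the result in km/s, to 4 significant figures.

Semi-major axis a = (r_p + r_a)/2 = 15766 km = 1.577×10⁷ m.
Vis-viva: v² = μ(2/r − 1/a) = 3.986×10¹⁴ × (2.680×10⁻⁷ − 6.343×10⁻⁸) = 8.155×10⁷ m²/s².
v = 9031 m/s = 9.031 km/s.

v ≈ 9.031 km/s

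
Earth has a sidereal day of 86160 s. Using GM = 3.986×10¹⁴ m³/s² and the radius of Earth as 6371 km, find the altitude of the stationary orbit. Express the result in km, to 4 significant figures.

h_sync ≈ 35790 km

A synchronous orbit has period T, so by Kepler's third law a = (μT²/4π²)^(1/3).
μT²/4π² = 3.986×10¹⁴ × (8.616×10⁴)² / 39.48 = 7.495×10²² m³.
a = 4.216×10⁷ m = 42163 km.
Altitude h = a − R = 42163 − 6371 = 35792 km.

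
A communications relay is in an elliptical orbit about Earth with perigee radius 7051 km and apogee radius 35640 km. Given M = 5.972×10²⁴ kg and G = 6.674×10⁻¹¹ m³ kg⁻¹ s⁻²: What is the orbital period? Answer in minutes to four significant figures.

T ≈ 517.3 minutes

μ = GM = 6.674×10⁻¹¹ × 5.972×10²⁴ = 3.986×10¹⁴ m³/s².
Semi-major axis a = (r_p + r_a)/2 = (7051.0 + 35640)/2 = 21346 km = 2.135×10⁷ m.
By Kepler's third law T = 2π√(a³/μ) = 2π × 4.940×10³ = 3.104×10⁴ s.
= 517.3 minutes.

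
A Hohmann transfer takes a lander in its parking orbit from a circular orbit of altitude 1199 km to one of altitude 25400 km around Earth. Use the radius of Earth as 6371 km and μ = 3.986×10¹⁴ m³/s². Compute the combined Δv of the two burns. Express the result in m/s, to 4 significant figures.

r₁ = 6371 + 1199 = 7570.0 km = 7.5700×10⁶ m.
r₂ = 6371 + 25400 = 31771 km = 3.1771×10⁷ m.
Transfer ellipse a_t = (r₁ + r₂)/2 = 1.967×10⁷ m.
At r₁: circular v_c1 = √(μ/r₁) = 7256 m/s; transfer-perigee v_p = √[μ(2/r₁ − 1/a_t)] = 9222 m/s.
Δv₁ = v_p − v_c1 = 1966 m/s.
At r₂: circular v_c2 = √(μ/r₂) = 3542 m/s; transfer-apogee v_a = √[μ(2/r₂ − 1/a_t)] = 2197 m/s.
Δv₂ = v_c2 − v_a = 1345 m/s.
Total Δv = Δv₁ + Δv₂ = 3310 m/s.

Δv_total ≈ 3310 m/s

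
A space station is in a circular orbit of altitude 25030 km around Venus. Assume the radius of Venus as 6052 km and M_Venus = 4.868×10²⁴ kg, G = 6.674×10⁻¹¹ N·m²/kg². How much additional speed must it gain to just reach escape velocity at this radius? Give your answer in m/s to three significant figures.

μ = GM = 6.674×10⁻¹¹ × 4.868×10²⁴ = 3.249×10¹⁴ m³/s².
r = 6052 + 25030 = 31082 km = 3.1082×10⁷ m.
Circular speed v_c = √(μ/r) = 3233 m/s.
Escape speed v_esc = √(2μ/r) = √2 × v_c = 4572 m/s.
Δv = v_esc − v_c = 1339 m/s.

Δv ≈ 1340 m/s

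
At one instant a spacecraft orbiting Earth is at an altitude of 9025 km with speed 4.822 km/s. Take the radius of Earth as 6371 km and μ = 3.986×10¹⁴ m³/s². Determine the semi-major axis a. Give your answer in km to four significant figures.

a ≈ 13970 km

r = 6371 + 9025 = 15396 km = 1.540×10⁷ m.
Specific orbital energy ε = v²/2 − μ/r = (4822)²/2 − 3.986×10¹⁴/1.540×10⁷ = -1.426×10⁷ J/kg.
Since ε = −μ/(2a), a = −μ/(2ε) = 1.397×10⁷ m = 13972 km.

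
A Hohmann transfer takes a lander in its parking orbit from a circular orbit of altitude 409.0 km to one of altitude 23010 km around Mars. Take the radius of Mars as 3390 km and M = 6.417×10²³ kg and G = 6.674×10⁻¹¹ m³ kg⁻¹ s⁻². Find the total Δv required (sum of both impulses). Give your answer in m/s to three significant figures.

Δv_total ≈ 1720 m/s

μ = GM = 6.674×10⁻¹¹ × 6.417×10²³ = 4.283×10¹³ m³/s².
r₁ = 3390 + 409.0 = 3799.0 km = 3.7990×10⁶ m.
r₂ = 3390 + 23010 = 26400 km = 2.6400×10⁷ m.
Transfer ellipse a_t = (r₁ + r₂)/2 = 1.510×10⁷ m.
At r₁: circular v_c1 = √(μ/r₁) = 3358 m/s; transfer-periapsis v_p = √[μ(2/r₁ − 1/a_t)] = 4440 m/s.
Δv₁ = v_p − v_c1 = 1082 m/s.
At r₂: circular v_c2 = √(μ/r₂) = 1274 m/s; transfer-apoapsis v_a = √[μ(2/r₂ − 1/a_t)] = 638.9 m/s.
Δv₂ = v_c2 − v_a = 634.8 m/s.
Total Δv = Δv₁ + Δv₂ = 1717 m/s.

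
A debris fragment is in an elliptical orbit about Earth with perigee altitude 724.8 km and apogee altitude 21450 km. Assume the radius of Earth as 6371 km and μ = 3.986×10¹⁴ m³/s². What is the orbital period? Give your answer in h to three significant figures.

r_p = 6371 + 724.8 = 7095.8 km = 7.0958×10⁶ m.
r_a = 6371 + 21450 = 27821 km = 2.7821×10⁷ m.
Semi-major axis a = (r_p + r_a)/2 = (7095.8 + 27821)/2 = 17458 km = 1.746×10⁷ m.
By Kepler's third law T = 2π√(a³/μ) = 2π × 3.654×10³ = 2.296×10⁴ s.
= 6.377 h.

T ≈ 6.38 h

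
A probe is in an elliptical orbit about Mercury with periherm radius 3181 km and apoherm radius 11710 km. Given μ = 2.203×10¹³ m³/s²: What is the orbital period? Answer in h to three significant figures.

T ≈ 7.55 h

Semi-major axis a = (r_p + r_a)/2 = (3181.0 + 11710)/2 = 7445.5 km = 7.446×10⁶ m.
By Kepler's third law T = 2π√(a³/μ) = 2π × 4.328×10³ = 2.720×10⁴ s.
= 7.555 h.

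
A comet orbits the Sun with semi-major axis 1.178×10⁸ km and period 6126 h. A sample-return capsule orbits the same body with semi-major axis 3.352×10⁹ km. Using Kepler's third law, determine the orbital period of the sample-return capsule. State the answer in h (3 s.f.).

T₂ ≈ 9.30×10⁵ h

Kepler's third law: T² ∝ a³, so T₂ = T₁ (a₂/a₁)^(3/2).
a₂/a₁ = 28.46, (a₂/a₁)^(3/2) = 151.8.
T₂ = 6126 × 151.8 = 9.299×10⁵ h.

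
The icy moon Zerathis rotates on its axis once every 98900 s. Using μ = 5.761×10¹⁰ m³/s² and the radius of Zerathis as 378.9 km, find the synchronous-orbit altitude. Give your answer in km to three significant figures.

h_sync ≈ 2050 km

A synchronous orbit has period T, so by Kepler's third law a = (μT²/4π²)^(1/3).
μT²/4π² = 5.761×10¹⁰ × (9.890×10⁴)² / 39.48 = 1.427×10¹⁹ m³.
a = 2.426×10⁶ m = 2425.7 km.
Altitude h = a − R = 2425.7 − 378.9 = 2046.8 km.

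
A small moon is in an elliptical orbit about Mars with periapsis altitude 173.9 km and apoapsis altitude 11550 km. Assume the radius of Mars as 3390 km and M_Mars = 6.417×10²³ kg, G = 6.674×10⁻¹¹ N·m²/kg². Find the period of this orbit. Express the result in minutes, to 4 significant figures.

μ = GM = 6.674×10⁻¹¹ × 6.417×10²³ = 4.283×10¹³ m³/s².
r_p = 3390 + 173.9 = 3563.9 km = 3.5639×10⁶ m.
r_a = 3390 + 11550 = 14940 km = 1.4940×10⁷ m.
Semi-major axis a = (r_p + r_a)/2 = (3563.9 + 14940)/2 = 9252.0 km = 9.252×10⁶ m.
By Kepler's third law T = 2π√(a³/μ) = 2π × 4.300×10³ = 2.702×10⁴ s.
= 450.3 minutes.

T ≈ 450.3 minutes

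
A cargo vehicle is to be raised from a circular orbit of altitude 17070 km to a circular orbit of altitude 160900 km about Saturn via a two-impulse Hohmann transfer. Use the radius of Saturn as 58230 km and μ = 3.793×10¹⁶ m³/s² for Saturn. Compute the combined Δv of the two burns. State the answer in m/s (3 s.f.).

r₁ = 58230 + 17070 = 75300 km = 7.5300×10⁷ m.
r₂ = 58230 + 160900 = 219130 km = 2.1913×10⁸ m.
Transfer ellipse a_t = (r₁ + r₂)/2 = 1.472×10⁸ m.
At r₁: circular v_c1 = √(μ/r₁) = 22440 m/s; transfer-perikrone v_p = √[μ(2/r₁ − 1/a_t)] = 27380 m/s.
Δv₁ = v_p − v_c1 = 4939 m/s.
At r₂: circular v_c2 = √(μ/r₂) = 13160 m/s; transfer-apokrone v_a = √[μ(2/r₂ − 1/a_t)] = 9409 m/s.
Δv₂ = v_c2 − v_a = 3747 m/s.
Total Δv = Δv₁ + Δv₂ = 8686 m/s.

Δv_total ≈ 8690 m/s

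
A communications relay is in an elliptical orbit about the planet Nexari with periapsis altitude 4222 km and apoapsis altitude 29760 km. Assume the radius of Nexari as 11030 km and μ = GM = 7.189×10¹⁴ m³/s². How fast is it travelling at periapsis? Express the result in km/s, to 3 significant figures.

r_p = 11030 + 4222 = 15252 km = 1.5252×10⁷ m.
r_a = 11030 + 29760 = 40790 km = 4.0790×10⁷ m.
Semi-major axis a = (r_p + r_a)/2 = 28021 km = 2.802×10⁷ m.
Vis-viva: v² = μ(2/r − 1/a) = 7.189×10¹⁴ × (1.311×10⁻⁷ − 3.569×10⁻⁸) = 6.861×10⁷ m²/s².
v = 8283 m/s = 8.283 km/s.

v ≈ 8.28 km/s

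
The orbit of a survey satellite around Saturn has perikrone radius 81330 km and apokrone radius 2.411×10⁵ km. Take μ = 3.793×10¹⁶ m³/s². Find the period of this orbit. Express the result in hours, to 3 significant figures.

T ≈ 18.3 hours

Semi-major axis a = (r_p + r_a)/2 = (81330 + 2.4110×10⁵)/2 = 1.6122×10⁵ km = 1.612×10⁸ m.
By Kepler's third law T = 2π√(a³/μ) = 2π × 1.051×10⁴ = 6.604×10⁴ s.
= 18.34 hours.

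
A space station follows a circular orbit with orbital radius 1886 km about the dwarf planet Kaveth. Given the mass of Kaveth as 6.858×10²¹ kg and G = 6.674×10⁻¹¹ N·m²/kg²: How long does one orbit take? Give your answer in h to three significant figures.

μ = GM = 6.674×10⁻¹¹ × 6.858×10²¹ = 4.577×10¹¹ m³/s².
r = 1886 km = 1.886×10⁶ m.
Kepler's third law: T = 2π√(r³/μ) = 2π√((1.886×10⁶)³ / 4.577×10¹¹).
r³/μ = 1.466×10⁷ s², so T = 2π × 3.828×10³ = 2.405×10⁴ s.
Converting: 2.405×10⁴ s ÷ 3600 = 6.682 h.

T ≈ 6.68 h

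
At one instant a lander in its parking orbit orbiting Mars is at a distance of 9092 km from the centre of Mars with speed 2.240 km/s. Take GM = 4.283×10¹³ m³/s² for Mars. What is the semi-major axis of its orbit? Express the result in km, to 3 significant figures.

a ≈ 9730 km

r = 9.092×10⁶ m.
Specific orbital energy ε = v²/2 − μ/r = (2240)²/2 − 4.283×10¹³/9.092×10⁶ = -2.202×10⁶ J/kg.
Since ε = −μ/(2a), a = −μ/(2ε) = 9.726×10⁶ m = 9725.5 km.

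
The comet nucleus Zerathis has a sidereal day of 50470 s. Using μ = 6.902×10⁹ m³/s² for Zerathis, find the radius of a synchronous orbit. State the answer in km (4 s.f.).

r_sync ≈ 763.6 km

A synchronous orbit has period T, so by Kepler's third law a = (μT²/4π²)^(1/3).
μT²/4π² = 6.902×10⁹ × (5.047×10⁴)² / 39.48 = 4.453×10¹⁷ m³.
a = 7.636×10⁵ m = 763.65 km.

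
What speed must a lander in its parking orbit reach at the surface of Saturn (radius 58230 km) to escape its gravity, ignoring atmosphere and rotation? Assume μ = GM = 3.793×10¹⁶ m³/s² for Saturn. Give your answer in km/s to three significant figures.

r = R = 5.823×10⁷ m.
Escape speed v_esc = √(2μ/r) = √(2 × 3.793×10¹⁶ / 5.823×10⁷) = √(1.303×10⁹) = 36090 m/s.
= 36.09 km/s.

v_esc ≈ 36.1 km/s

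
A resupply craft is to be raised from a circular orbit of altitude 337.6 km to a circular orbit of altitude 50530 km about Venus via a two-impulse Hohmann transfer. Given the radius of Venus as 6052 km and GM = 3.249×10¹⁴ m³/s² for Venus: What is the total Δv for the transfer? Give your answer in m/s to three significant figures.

Δv_total ≈ 3750 m/s

r₁ = 6052 + 337.6 = 6389.6 km = 6.3896×10⁶ m.
r₂ = 6052 + 50530 = 56582 km = 5.6582×10⁷ m.
Transfer ellipse a_t = (r₁ + r₂)/2 = 3.149×10⁷ m.
At r₁: circular v_c1 = √(μ/r₁) = 7131 m/s; transfer-periapsis v_p = √[μ(2/r₁ − 1/a_t)] = 9559 m/s.
Δv₁ = v_p − v_c1 = 2428 m/s.
At r₂: circular v_c2 = √(μ/r₂) = 2396 m/s; transfer-apoapsis v_a = √[μ(2/r₂ − 1/a_t)] = 1079 m/s.
Δv₂ = v_c2 − v_a = 1317 m/s.
Total Δv = Δv₁ + Δv₂ = 3745 m/s.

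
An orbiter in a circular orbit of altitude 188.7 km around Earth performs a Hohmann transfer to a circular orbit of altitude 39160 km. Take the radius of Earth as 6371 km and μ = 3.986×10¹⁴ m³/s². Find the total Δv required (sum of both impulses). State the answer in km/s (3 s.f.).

Δv_total ≈ 3.99 km/s

r₁ = 6371 + 188.7 = 6559.7 km = 6.5597×10⁶ m.
r₂ = 6371 + 39160 = 45531 km = 4.5531×10⁷ m.
Transfer ellipse a_t = (r₁ + r₂)/2 = 2.605×10⁷ m.
At r₁: circular v_c1 = √(μ/r₁) = 7795 m/s; transfer-perigee v_p = √[μ(2/r₁ − 1/a_t)] = 10310 m/s.
Δv₁ = v_p − v_c1 = 2511 m/s.
At r₂: circular v_c2 = √(μ/r₂) = 2959 m/s; transfer-apogee v_a = √[μ(2/r₂ − 1/a_t)] = 1485 m/s.
Δv₂ = v_c2 − v_a = 1474 m/s.
Total Δv = Δv₁ + Δv₂ = 3985 m/s = 3.985 km/s.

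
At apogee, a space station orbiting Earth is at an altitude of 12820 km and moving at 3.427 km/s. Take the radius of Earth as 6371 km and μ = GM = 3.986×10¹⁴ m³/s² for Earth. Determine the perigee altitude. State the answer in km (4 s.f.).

perigee altitude ≈ 1193 km

r_a = 6371 + 12820 = 19191 km = 1.919×10⁷ m.
Specific energy ε = v²/2 − μ/r = -1.490×10⁷ J/kg, so a = −μ/(2ε) = 1.338×10⁷ m.
The apsides satisfy r_p + r_a = 2a, so the perigee radius is 2a − r_a = 7.564×10⁶ m = 7564.3 km.
Perigee altitude = 7564.3 − 6371 = 1193.3 km.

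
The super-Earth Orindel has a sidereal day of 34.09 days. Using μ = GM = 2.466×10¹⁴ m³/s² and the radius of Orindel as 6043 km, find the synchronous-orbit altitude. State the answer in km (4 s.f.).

h_sync ≈ 3.724×10⁵ km

T = 34.09 days = 2.945×10⁶ s.
A synchronous orbit has period T, so by Kepler's third law a = (μT²/4π²)^(1/3).
μT²/4π² = 2.466×10¹⁴ × (2.945×10⁶)² / 39.48 = 5.419×10²⁵ m³.
a = 3.784×10⁸ m = 3.7842×10⁵ km.
Altitude h = a − R = 3.7842×10⁵ − 6043 = 3.7237×10⁵ km.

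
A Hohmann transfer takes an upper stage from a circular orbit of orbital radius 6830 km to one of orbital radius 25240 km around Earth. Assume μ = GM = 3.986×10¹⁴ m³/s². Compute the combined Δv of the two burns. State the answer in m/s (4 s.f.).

r₁ = 6830 km = 6.830×10⁶ m.
r₂ = 25240 km = 2.524×10⁷ m.
Transfer ellipse a_t = (r₁ + r₂)/2 = 1.604×10⁷ m.
At r₁: circular v_c1 = √(μ/r₁) = 7639 m/s; transfer-perigee v_p = √[μ(2/r₁ − 1/a_t)] = 9584 m/s.
Δv₁ = v_p − v_c1 = 1945 m/s.
At r₂: circular v_c2 = √(μ/r₂) = 3974 m/s; transfer-apogee v_a = √[μ(2/r₂ − 1/a_t)] = 2594 m/s.
Δv₂ = v_c2 − v_a = 1380 m/s.
Total Δv = Δv₁ + Δv₂ = 3325 m/s.

Δv_total ≈ 3325 m/s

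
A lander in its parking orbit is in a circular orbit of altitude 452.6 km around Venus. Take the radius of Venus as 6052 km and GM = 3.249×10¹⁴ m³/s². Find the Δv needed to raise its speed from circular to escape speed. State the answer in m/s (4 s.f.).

Δv ≈ 2927 m/s

r = 6052 + 452.6 = 6504.6 km = 6.5046×10⁶ m.
Circular speed v_c = √(μ/r) = 7067 m/s.
Escape speed v_esc = √(2μ/r) = √2 × v_c = 9995 m/s.
Δv = v_esc − v_c = 2927 m/s.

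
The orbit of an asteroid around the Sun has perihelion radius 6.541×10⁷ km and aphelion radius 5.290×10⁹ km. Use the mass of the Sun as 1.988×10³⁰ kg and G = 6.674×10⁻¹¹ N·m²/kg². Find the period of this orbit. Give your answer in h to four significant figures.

μ = GM = 6.674×10⁻¹¹ × 1.988×10³⁰ = 1.327×10²⁰ m³/s².
Semi-major axis a = (r_p + r_a)/2 = (6.5410×10⁷ + 5.2900×10⁹)/2 = 2.6777×10⁹ km = 2.678×10¹² m.
By Kepler's third law T = 2π√(a³/μ) = 2π × 3.804×10⁸ = 2.390×10⁹ s.
= 6.639×10⁵ h.

T ≈ 663900 h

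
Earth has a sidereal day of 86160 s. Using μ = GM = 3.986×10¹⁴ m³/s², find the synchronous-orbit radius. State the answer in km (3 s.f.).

A synchronous orbit has period T, so by Kepler's third law a = (μT²/4π²)^(1/3).
μT²/4π² = 3.986×10¹⁴ × (8.616×10⁴)² / 39.48 = 7.495×10²² m³.
a = 4.216×10⁷ m = 42163 km.

r_sync ≈ 42200 km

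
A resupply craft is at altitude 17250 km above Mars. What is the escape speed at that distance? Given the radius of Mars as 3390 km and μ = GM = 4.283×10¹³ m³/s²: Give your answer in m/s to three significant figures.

v_esc ≈ 2040 m/s

r = 3390 + 17250 = 20640 km = 2.0640×10⁷ m.
Escape speed v_esc = √(2μ/r) = √(2 × 4.283×10¹³ / 2.064×10⁷) = √(4.150×10⁶) = 2037 m/s.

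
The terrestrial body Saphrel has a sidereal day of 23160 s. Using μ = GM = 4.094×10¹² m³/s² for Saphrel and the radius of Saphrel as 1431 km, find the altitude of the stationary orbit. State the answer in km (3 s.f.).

A synchronous orbit has period T, so by Kepler's third law a = (μT²/4π²)^(1/3).
μT²/4π² = 4.094×10¹² × (2.316×10⁴)² / 39.48 = 5.562×10¹⁹ m³.
a = 3.817×10⁶ m = 3817.3 km.
Altitude h = a − R = 3817.3 − 1431 = 2386.3 km.

h_sync ≈ 2390 km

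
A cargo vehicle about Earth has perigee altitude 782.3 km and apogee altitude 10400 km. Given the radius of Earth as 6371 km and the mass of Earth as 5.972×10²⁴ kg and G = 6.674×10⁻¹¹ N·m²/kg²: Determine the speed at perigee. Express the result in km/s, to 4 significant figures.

v ≈ 8.838 km/s

μ = GM = 6.674×10⁻¹¹ × 5.972×10²⁴ = 3.986×10¹⁴ m³/s².
r_p = 6371 + 782.3 = 7153.3 km = 7.1533×10⁶ m.
r_a = 6371 + 10400 = 16771 km = 1.6771×10⁷ m.
Semi-major axis a = (r_p + r_a)/2 = 11962 km = 1.196×10⁷ m.
Vis-viva: v² = μ(2/r − 1/a) = 3.986×10¹⁴ × (2.796×10⁻⁷ − 8.360×10⁻⁸) = 7.812×10⁷ m²/s².
v = 8838 m/s = 8.838 km/s.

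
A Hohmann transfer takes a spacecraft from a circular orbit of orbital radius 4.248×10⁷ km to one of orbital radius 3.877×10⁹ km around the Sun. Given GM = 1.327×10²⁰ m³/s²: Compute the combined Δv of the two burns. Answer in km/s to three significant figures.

Δv_total ≈ 27.7 km/s

r₁ = 4.248×10⁷ km = 4.248×10¹⁰ m.
r₂ = 3.877×10⁹ km = 3.877×10¹² m.
Transfer ellipse a_t = (r₁ + r₂)/2 = 1.960×10¹² m.
At r₁: circular v_c1 = √(μ/r₁) = 55890 m/s; transfer-perihelion v_p = √[μ(2/r₁ − 1/a_t)] = 78610 m/s.
Δv₁ = v_p − v_c1 = 22720 m/s.
At r₂: circular v_c2 = √(μ/r₂) = 5850 m/s; transfer-aphelion v_a = √[μ(2/r₂ − 1/a_t)] = 861.4 m/s.
Δv₂ = v_c2 − v_a = 4989 m/s.
Total Δv = Δv₁ + Δv₂ = 27710 m/s = 27.71 km/s.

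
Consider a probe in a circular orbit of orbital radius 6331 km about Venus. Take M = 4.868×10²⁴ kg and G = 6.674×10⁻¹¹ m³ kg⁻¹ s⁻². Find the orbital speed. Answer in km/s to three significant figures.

μ = GM = 6.674×10⁻¹¹ × 4.868×10²⁴ = 3.249×10¹⁴ m³/s².
r = 6331 km = 6.331×10⁶ m.
For a circular orbit v = √(μ/r) = √(3.249×10¹⁴ / 6.331×10⁶) = √(5.132×10⁷) = 7164 m/s.
That is 7.164 km/s.

v ≈ 7.16 km/s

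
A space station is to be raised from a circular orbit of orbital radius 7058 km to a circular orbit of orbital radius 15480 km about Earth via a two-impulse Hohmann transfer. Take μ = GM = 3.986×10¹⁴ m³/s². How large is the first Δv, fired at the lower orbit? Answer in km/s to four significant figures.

r₁ = 7058 km = 7.058×10⁶ m.
r₂ = 15480 km = 1.548×10⁷ m.
Transfer ellipse a_t = (r₁ + r₂)/2 = 1.127×10⁷ m.
At r₁: circular v_c1 = √(μ/r₁) = 7515 m/s; transfer-perigee v_p = √[μ(2/r₁ − 1/a_t)] = 8808 m/s.
Δv₁ = v_p − v_c1 = 1293 m/s.
= 1.293 km/s.

Δv ≈ 1.293 km/s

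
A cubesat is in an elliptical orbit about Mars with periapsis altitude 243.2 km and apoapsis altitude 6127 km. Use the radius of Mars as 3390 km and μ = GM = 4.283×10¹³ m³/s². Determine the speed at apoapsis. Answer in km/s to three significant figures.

r_p = 3390 + 243.2 = 3633.2 km = 3.6332×10⁶ m.
r_a = 3390 + 6127 = 9517.0 km = 9.5170×10⁶ m.
Semi-major axis a = (r_p + r_a)/2 = 6575.1 km = 6.575×10⁶ m.
Vis-viva: v² = μ(2/r − 1/a) = 4.283×10¹³ × (2.102×10⁻⁷ − 1.521×10⁻⁷) = 2.487×10⁶ m²/s².
v = 1577 m/s = 1.577 km/s.

v ≈ 1.58 km/s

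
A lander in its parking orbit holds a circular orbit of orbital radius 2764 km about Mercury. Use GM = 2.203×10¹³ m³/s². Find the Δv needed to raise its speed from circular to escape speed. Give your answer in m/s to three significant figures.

r = 2764 km = 2.764×10⁶ m.
Circular speed v_c = √(μ/r) = 2823 m/s.
Escape speed v_esc = √(2μ/r) = √2 × v_c = 3993 m/s.
Δv = v_esc − v_c = 1169 m/s.

Δv ≈ 1170 m/s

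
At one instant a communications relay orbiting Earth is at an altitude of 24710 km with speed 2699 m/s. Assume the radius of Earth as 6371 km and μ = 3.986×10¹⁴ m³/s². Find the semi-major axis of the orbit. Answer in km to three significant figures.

a ≈ 21700 km

r = 6371 + 24710 = 31081 km = 3.108×10⁷ m.
Specific orbital energy ε = v²/2 − μ/r = (2699)²/2 − 3.986×10¹⁴/3.108×10⁷ = -9.182×10⁶ J/kg.
Since ε = −μ/(2a), a = −μ/(2ε) = 2.170×10⁷ m = 21705 km.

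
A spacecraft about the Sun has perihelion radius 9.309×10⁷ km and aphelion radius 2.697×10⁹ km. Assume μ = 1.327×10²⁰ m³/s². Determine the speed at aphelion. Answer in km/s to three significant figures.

Semi-major axis a = (r_p + r_a)/2 = 1.3950×10⁹ km = 1.395×10¹² m.
Vis-viva: v² = μ(2/r − 1/a) = 1.327×10²⁰ × (7.416×10⁻¹³ − 7.168×10⁻¹³) = 3.283×10⁶ m²/s².
v = 1812 m/s = 1.812 km/s.

v ≈ 1.81 km/s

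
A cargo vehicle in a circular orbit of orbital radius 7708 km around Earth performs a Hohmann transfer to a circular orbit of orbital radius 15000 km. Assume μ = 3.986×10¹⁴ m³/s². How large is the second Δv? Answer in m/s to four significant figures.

r₁ = 7708 km = 7.708×10⁶ m.
r₂ = 15000 km = 1.500×10⁷ m.
Transfer ellipse a_t = (r₁ + r₂)/2 = 1.135×10⁷ m.
At r₁: circular v_c1 = √(μ/r₁) = 7191 m/s; transfer-perigee v_p = √[μ(2/r₁ − 1/a_t)] = 8265 m/s.
At r₂: circular v_c2 = √(μ/r₂) = 5155 m/s; transfer-apogee v_a = √[μ(2/r₂ − 1/a_t)] = 4247 m/s.
Δv₂ = v_c2 − v_a = 907.6 m/s.

Δv ≈ 907.6 m/s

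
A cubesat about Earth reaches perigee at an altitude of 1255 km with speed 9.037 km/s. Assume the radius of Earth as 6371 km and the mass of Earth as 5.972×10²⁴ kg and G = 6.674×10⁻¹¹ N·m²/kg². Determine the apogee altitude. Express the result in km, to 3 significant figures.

μ = GM = 6.674×10⁻¹¹ × 5.972×10²⁴ = 3.986×10¹⁴ m³/s².
r_p = 6371 + 1255 = 7626.0 km = 7.626×10⁶ m.
Specific energy ε = v²/2 − μ/r = -1.143×10⁷ J/kg, so a = −μ/(2ε) = 1.743×10⁷ m.
The apsides satisfy r_p + r_a = 2a, so the apogee radius is 2a − r_p = 2.724×10⁷ m = 27241 km.
Apogee altitude = 27241 − 6371 = 20870 km.

apogee altitude ≈ 20900 km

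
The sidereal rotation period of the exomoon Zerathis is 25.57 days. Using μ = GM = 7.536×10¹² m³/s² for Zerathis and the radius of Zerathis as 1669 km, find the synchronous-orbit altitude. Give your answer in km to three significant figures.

h_sync ≈ 96000 km

T = 25.57 days = 2.209×10⁶ s.
A synchronous orbit has period T, so by Kepler's third law a = (μT²/4π²)^(1/3).
μT²/4π² = 7.536×10¹² × (2.209×10⁶)² / 39.48 = 9.317×10²³ m³.
a = 9.767×10⁷ m = 97669 km.
Altitude h = a − R = 97669 − 1669 = 96000 km.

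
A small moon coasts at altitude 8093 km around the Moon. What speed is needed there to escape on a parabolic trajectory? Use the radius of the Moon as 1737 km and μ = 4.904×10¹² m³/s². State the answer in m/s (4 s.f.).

r = 1737 + 8093 = 9830.0 km = 9.8300×10⁶ m.
Escape speed v_esc = √(2μ/r) = √(2 × 4.904×10¹² / 9.830×10⁶) = √(9.978×10⁵) = 998.9 m/s.

v_esc ≈ 998.9 m/s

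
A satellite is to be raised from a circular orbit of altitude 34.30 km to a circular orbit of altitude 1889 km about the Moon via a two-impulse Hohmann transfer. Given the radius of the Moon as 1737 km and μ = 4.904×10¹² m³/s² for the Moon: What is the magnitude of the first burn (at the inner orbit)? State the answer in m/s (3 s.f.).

Δv ≈ 265 m/s

r₁ = 1737 + 34.30 = 1771.3 km = 1.7713×10⁶ m.
r₂ = 1737 + 1889 = 3626.0 km = 3.6260×10⁶ m.
Transfer ellipse a_t = (r₁ + r₂)/2 = 2.699×10⁶ m.
At r₁: circular v_c1 = √(μ/r₁) = 1664 m/s; transfer-perilune v_p = √[μ(2/r₁ − 1/a_t)] = 1929 m/s.
Δv₁ = v_p − v_c1 = 264.8 m/s.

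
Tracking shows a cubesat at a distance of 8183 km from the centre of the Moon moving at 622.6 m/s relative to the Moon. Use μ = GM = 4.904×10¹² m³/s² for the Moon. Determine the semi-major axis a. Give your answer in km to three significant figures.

r = 8.183×10⁶ m.
Vis-viva rearranged: 1/a = 2/r − v²/μ = 2.444×10⁻⁷ − 7.904×10⁻⁸ = 1.654×10⁻⁷ m⁻¹.
a = 6.047×10⁶ m = 6047.2 km.

a ≈ 6050 km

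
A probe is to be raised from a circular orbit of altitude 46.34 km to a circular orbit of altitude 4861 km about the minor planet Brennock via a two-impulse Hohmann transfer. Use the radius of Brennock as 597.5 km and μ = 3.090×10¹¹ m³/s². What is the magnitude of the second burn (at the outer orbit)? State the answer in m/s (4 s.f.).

r₁ = 597.5 + 46.34 = 643.84 km = 6.4384×10⁵ m.
r₂ = 597.5 + 4861 = 5458.5 km = 5.4585×10⁶ m.
Transfer ellipse a_t = (r₁ + r₂)/2 = 3.051×10⁶ m.
At r₁: circular v_c1 = √(μ/r₁) = 692.8 m/s; transfer-periapsis v_p = √[μ(2/r₁ − 1/a_t)] = 926.6 m/s.
At r₂: circular v_c2 = √(μ/r₂) = 237.9 m/s; transfer-apoapsis v_a = √[μ(2/r₂ − 1/a_t)] = 109.3 m/s.
Δv₂ = v_c2 − v_a = 128.6 m/s.

Δv ≈ 128.6 m/s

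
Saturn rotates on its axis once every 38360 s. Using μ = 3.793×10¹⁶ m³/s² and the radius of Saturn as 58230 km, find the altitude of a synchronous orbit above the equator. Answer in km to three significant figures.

A synchronous orbit has period T, so by Kepler's third law a = (μT²/4π²)^(1/3).
μT²/4π² = 3.793×10¹⁶ × (3.836×10⁴)² / 39.48 = 1.414×10²⁴ m³.
a = 1.122×10⁸ m = 1.1223×10⁵ km.
Altitude h = a − R = 1.1223×10⁵ − 58230 = 54005 km.

h_sync ≈ 54000 km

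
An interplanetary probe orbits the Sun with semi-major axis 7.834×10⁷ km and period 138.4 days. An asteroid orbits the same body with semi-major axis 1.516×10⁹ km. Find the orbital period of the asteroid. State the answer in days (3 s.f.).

T₂ ≈ 11800 days

Kepler's third law: T² ∝ a³, so T₂ = T₁ (a₂/a₁)^(3/2).
a₂/a₁ = 19.35, (a₂/a₁)^(3/2) = 85.13.
T₂ = 138.4 × 85.13 = 11780 days.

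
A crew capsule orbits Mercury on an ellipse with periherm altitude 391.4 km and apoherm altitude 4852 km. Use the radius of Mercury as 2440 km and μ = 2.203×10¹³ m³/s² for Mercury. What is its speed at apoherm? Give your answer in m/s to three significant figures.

r_p = 2440 + 391.4 = 2831.4 km = 2.8314×10⁶ m.
r_a = 2440 + 4852 = 7292.0 km = 7.2920×10⁶ m.
Semi-major axis a = (r_p + r_a)/2 = 5061.7 km = 5.062×10⁶ m.
Vis-viva: v² = μ(2/r − 1/a) = 2.203×10¹³ × (2.743×10⁻⁷ − 1.976×10⁻⁷) = 1.690×10⁶ m²/s².
v = 1300 m/s.

v ≈ 1300 m/s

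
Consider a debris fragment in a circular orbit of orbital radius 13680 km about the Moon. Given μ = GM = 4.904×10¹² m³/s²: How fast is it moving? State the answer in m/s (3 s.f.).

v ≈ 599 m/s

r = 13680 km = 1.368×10⁷ m.
For a circular orbit v = √(μ/r) = √(4.904×10¹² / 1.368×10⁷) = √(3.585×10⁵) = 598.7 m/s.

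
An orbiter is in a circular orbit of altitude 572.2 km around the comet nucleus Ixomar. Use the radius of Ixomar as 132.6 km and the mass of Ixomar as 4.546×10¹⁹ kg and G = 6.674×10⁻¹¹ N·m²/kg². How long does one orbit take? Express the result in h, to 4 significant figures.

μ = GM = 6.674×10⁻¹¹ × 4.546×10¹⁹ = 3.034×10⁹ m³/s².
r = 132.6 + 572.2 = 704.80 km = 7.0480×10⁵ m.
Kepler's third law: T = 2π√(r³/μ) = 2π√((7.048×10⁵)³ / 3.034×10⁹).
r³/μ = 1.154×10⁸ s², so T = 2π × 1.074×10⁴ = 6.749×10⁴ s.
Converting: 6.749×10⁴ s ÷ 3600 = 18.75 h.

T ≈ 18.75 h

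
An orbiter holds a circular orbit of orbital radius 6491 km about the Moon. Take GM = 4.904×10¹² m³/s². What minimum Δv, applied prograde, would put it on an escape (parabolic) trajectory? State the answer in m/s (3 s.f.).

r = 6491 km = 6.491×10⁶ m.
Circular speed v_c = √(μ/r) = 869.2 m/s.
Escape speed v_esc = √(2μ/r) = √2 × v_c = 1229 m/s.
Δv = v_esc − v_c = 360.0 m/s.

Δv ≈ 360 m/s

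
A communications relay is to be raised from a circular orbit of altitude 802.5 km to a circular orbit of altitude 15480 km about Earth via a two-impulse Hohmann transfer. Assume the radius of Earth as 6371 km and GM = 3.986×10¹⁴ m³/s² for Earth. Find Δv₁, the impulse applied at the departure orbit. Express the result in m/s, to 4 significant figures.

r₁ = 6371 + 802.5 = 7173.5 km = 7.1735×10⁶ m.
r₂ = 6371 + 15480 = 21851 km = 2.1851×10⁷ m.
Transfer ellipse a_t = (r₁ + r₂)/2 = 1.451×10⁷ m.
At r₁: circular v_c1 = √(μ/r₁) = 7454 m/s; transfer-perigee v_p = √[μ(2/r₁ − 1/a_t)] = 9147 m/s.
Δv₁ = v_p − v_c1 = 1693 m/s.

Δv ≈ 1693 m/s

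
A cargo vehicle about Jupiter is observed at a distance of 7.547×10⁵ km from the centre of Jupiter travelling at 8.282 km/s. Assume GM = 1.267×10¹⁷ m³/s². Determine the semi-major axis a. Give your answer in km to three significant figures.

r = 7.547×10⁸ m.
Specific orbital energy ε = v²/2 − μ/r = (8282)²/2 − 1.267×10¹⁷/7.547×10⁸ = -1.336×10⁸ J/kg.
Since ε = −μ/(2a), a = −μ/(2ε) = 4.742×10⁸ m = 4.7423×10⁵ km.

a ≈ 4.74×10⁵ km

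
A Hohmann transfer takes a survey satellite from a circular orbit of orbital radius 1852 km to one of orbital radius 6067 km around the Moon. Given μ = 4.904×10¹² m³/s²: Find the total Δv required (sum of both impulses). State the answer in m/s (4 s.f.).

r₁ = 1852 km = 1.852×10⁶ m.
r₂ = 6067 km = 6.067×10⁶ m.
Transfer ellipse a_t = (r₁ + r₂)/2 = 3.960×10⁶ m.
At r₁: circular v_c1 = √(μ/r₁) = 1627 m/s; transfer-perilune v_p = √[μ(2/r₁ − 1/a_t)] = 2014 m/s.
Δv₁ = v_p − v_c1 = 387.0 m/s.
At r₂: circular v_c2 = √(μ/r₂) = 899.1 m/s; transfer-apolune v_a = √[μ(2/r₂ − 1/a_t)] = 614.9 m/s.
Δv₂ = v_c2 − v_a = 284.2 m/s.
Total Δv = Δv₁ + Δv₂ = 671.2 m/s.

Δv_total ≈ 671.2 m/s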